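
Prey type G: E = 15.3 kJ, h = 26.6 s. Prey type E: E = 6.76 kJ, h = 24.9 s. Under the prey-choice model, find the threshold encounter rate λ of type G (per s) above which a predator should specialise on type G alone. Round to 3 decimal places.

0.034 per s

Drop type E once their profitability E₂/h₂ falls below the rate achievable on type G alone: E₂/h₂ = λE₁/(1 + λh₁).
Solve for λ: λE₁h₂ = E₂(1 + λh₁) → λ(E₁h₂ − E₂h₁) = E₂ → λ = E₂/(E₁h₂ − E₂h₁).
λ = 6.76/(15.3×24.9 − 6.76×26.6) = 6.76/201.2 = 0.03361 per s.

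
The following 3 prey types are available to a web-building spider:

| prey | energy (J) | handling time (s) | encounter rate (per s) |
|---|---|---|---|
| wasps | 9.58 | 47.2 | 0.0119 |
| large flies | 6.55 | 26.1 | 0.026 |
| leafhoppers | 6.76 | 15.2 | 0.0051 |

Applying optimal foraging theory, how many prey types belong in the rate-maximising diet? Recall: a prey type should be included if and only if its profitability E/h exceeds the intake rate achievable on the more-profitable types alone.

E/h in descending order: leafhoppers 0.445, large flies 0.251, wasps 0.203 J/s. The optimal diet is the largest prefix of this list for which every included type satisfies E_i/h_i > R on the types above it.
Rate on top 1: 0.032. large flies: 0.251 > 0.032 → include.
Rate on top 2: 0.1166. wasps: 0.203 > 0.1166 → include.
Optimal diet: leafhoppers, large flies, wasps — 3 of 3 types.

3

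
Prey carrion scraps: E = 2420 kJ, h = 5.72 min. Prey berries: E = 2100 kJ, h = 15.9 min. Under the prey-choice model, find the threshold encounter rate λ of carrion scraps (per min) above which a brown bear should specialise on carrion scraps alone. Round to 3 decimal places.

Drop berries once their profitability E₂/h₂ falls below the rate achievable on carrion scraps alone: E₂/h₂ = λE₁/(1 + λh₁).
Solve for λ: λE₁h₂ = E₂(1 + λh₁) → λ(E₁h₂ − E₂h₁) = E₂ → λ = E₂/(E₁h₂ − E₂h₁).
λ = 2100/(2420×15.9 − 2100×5.72) = 2100/2.647e+04 = 0.07935 per min.

0.079 per min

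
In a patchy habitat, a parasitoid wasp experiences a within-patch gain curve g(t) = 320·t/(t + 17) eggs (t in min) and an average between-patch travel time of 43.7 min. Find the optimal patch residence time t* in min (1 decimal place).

27.3 min

Optimal t* satisfies g'(t*) = g(t*)/(T + t*).
g'(t) = 320·17/(t + 17)². Setting 320·17/(t+17)² = 320t/[(t+17)(43.7+t)] gives 17(43.7+t) = t(t+17), so t² = 17×43.7 = 742.9.
t* = √742.9 = 27.26 min.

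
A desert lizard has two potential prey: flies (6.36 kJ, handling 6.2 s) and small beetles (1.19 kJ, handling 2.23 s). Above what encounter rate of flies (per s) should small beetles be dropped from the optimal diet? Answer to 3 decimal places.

0.175 per s

Drop small beetles once their profitability E₂/h₂ falls below the rate achievable on flies alone: E₂/h₂ = λE₁/(1 + λh₁).
Solve for λ: λE₁h₂ = E₂(1 + λh₁) → λ(E₁h₂ − E₂h₁) = E₂ → λ = E₂/(E₁h₂ − E₂h₁).
λ = 1.19/(6.36×2.23 − 1.19×6.2) = 1.19/6.805 = 0.1749 per s.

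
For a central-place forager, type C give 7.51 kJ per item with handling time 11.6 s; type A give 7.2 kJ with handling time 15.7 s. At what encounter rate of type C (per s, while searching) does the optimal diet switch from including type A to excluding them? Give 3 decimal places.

0.209 per s

At the threshold, the rate on type C alone equals the profitability of type A: λ·7.51/(1 + λ·11.6) = 7.2/15.7 = 0.4586.
Rearranging, λ(7.51 − 0.4586×11.6) = 0.4586, so λ = 0.4586/2.19 = 0.2094 per s.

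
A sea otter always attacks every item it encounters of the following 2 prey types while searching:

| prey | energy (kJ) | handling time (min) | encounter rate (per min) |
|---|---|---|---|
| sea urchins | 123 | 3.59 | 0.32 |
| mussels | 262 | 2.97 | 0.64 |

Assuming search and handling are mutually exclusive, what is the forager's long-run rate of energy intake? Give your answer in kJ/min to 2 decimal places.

51.13 kJ/min

R = (0.32×123 + 0.64×262) / (1 + 0.32×3.59 + 0.64×2.97) = 207/4.05 = 51.13 kJ/min.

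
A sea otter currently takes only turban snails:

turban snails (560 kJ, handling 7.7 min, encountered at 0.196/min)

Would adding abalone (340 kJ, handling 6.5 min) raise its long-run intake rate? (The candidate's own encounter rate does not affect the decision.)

Yes

Intake rate on the current diet: R = (0.196×560) / (1 + 0.196×7.7) = 109.8/2.509 = 43.74 kJ/min.
Profitability of abalone: 340/6.5 = 52.31 kJ/min.
52.31 > 43.74, so adding abalone raises the average — include it.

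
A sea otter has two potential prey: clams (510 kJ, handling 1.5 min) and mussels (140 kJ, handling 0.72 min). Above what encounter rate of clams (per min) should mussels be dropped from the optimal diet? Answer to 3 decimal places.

The zero-one rule: include mussels iff E₂/h₂ > λE₁/(1+λh₁). Equality gives the switch point.
λE₁h₂ = E₂ + λE₂h₁ ⇒ λ = E₂/(E₁h₂ − E₂h₁) = 140/(367.2 − 210) = 0.8906 per min.

0.891 per min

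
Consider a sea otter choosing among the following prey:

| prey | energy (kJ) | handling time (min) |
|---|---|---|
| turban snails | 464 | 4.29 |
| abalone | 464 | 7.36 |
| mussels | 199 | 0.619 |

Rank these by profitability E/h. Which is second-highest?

In descending order of E/h:
mussels: 199/0.619 = 321 kJ/min
turban snails: 464/4.29 = 108 kJ/min
abalone: 464/7.36 = 63 kJ/min

turban snails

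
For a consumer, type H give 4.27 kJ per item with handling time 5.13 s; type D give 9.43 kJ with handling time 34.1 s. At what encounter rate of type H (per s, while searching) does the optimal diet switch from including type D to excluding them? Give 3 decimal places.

0.097 per s

At the threshold, the rate on type H alone equals the profitability of type D: λ·4.27/(1 + λ·5.13) = 9.43/34.1 = 0.2765.
Rearranging, λ(4.27 − 0.2765×5.13) = 0.2765, so λ = 0.2765/2.851 = 0.09699 per s.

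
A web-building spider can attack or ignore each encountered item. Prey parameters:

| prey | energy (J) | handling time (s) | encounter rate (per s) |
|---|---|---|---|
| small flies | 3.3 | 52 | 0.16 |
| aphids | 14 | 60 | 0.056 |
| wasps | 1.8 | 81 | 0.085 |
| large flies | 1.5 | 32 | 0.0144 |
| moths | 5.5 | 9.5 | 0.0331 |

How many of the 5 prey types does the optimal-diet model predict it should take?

Profitabilities (E/h, J/s): moths 0.579, aphids 0.233, small flies 0.0635, large flies 0.0469, wasps 0.0222. Add prey in this order while the next type's profitability exceeds the intake rate on those already taken.
Rate on top 1: 0.1385. aphids: 0.233 > 0.1385 → include.
Rate on top 2: 0.2067. small flies: 0.0635 < 0.2067 → exclude; stop.
Optimal diet: moths, aphids — 2 of 5 types.

2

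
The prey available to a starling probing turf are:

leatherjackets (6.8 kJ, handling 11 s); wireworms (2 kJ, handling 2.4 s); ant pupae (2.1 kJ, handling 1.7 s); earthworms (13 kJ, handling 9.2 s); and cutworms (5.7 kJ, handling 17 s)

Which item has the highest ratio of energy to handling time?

Profitability E/h (kJ/s): leatherjackets = 6.8/11 = 0.618, wireworms = 2/2.4 = 0.833, ant pupae = 2.1/1.7 = 1.24, earthworms = 13/9.2 = 1.41, cutworms = 5.7/17 = 0.335.
Ranked: earthworms > ant pupae > wireworms > leatherjackets > cutworms.

earthworms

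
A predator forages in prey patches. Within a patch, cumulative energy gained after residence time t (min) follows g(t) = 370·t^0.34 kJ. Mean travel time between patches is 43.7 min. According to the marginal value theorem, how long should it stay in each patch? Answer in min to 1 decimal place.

22.5 min

By the marginal value theorem, leave when the instantaneous gain rate g'(t) equals the habitat-wide average g(t)/(T + t).
g'(t) = 0.34·370·t^-0.66. Setting 0.34·370·t^-0.66 = 370·t^0.34/(43.7+t) gives 0.34(43.7+t) = t, so 0.66·t = 0.34×43.7.
t* = 0.34×43.7/0.66 = 22.51 min.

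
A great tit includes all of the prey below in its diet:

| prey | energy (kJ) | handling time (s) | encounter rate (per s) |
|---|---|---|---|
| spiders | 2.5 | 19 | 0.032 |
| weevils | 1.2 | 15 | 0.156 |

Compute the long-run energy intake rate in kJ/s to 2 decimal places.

Energy encountered per unit search time: 0.032×2.5 + 0.156×1.2 = 0.2672 kJ/s.
Handling time per unit search time: 0.032×19 + 0.156×15 = 2.948.
Rate = 0.2672/(1 + 2.948) = 0.06768 kJ/s.

0.07 kJ/s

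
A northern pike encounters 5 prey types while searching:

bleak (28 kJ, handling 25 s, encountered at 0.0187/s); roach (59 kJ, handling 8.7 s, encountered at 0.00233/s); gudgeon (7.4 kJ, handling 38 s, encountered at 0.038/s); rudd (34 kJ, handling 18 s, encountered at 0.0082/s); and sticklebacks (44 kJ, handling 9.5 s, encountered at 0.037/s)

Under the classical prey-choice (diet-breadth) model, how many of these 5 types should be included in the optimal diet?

3

Profitabilities (E/h, kJ/s): roach 6.78, sticklebacks 4.63, rudd 1.89, bleak 1.12, gudgeon 0.195. Add prey in this order while the next type's profitability exceeds the intake rate on those already taken.
Rate on top 1: 0.1347. sticklebacks: 4.63 > 0.1347 → include.
Rate on top 2: 1.287. rudd: 1.89 > 1.287 → include.
Rate on top 3: 1.345. bleak: 1.12 < 1.345 → exclude; stop.
Optimal diet: roach, sticklebacks, rudd — 3 of 5 types.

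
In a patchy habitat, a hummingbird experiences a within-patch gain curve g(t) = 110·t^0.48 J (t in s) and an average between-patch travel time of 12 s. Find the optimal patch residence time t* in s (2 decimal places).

11.08 s

Maximise g(t)/(T+t): set derivative to zero → g'(t)(T+t) = g(t).
g'(t) = 0.48·110·t^-0.52. Setting 0.48·110·t^-0.52 = 110·t^0.48/(12+t) gives 0.48(12+t) = t, so 0.52·t = 0.48×12.
t* = 0.48×12/0.52 = 11.08 s.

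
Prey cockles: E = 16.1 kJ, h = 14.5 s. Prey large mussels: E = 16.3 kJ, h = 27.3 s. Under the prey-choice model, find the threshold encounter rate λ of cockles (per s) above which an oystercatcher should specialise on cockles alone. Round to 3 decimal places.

At the threshold, the rate on cockles alone equals the profitability of large mussels: λ·16.1/(1 + λ·14.5) = 16.3/27.3 = 0.5971.
Rearranging, λ(16.1 − 0.5971×14.5) = 0.5971, so λ = 0.5971/7.442 = 0.08022 per s.

0.080 per s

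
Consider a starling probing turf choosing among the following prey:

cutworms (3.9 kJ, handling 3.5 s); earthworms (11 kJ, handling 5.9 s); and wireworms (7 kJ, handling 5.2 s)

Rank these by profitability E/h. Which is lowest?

In descending order of E/h:
earthworms: 11/5.9 = 1.86 kJ/s
wireworms: 7/5.2 = 1.35 kJ/s
cutworms: 3.9/3.5 = 1.11 kJ/s

cutworms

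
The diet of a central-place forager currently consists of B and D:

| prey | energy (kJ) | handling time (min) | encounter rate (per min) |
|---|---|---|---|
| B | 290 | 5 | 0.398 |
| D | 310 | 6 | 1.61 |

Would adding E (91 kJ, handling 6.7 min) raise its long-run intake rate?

No

On B and D alone, R = ΣλE/(1+Σλh) = 614.5/12.65 = 48.58 kJ/min.
Profitability of E: 91/6.7 = 13.58 kJ/min.
13.58 < 48.58, so adding E would lower the average — exclude it.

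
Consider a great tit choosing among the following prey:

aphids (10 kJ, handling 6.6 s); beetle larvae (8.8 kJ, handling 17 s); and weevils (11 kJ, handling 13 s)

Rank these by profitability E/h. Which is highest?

aphids

In descending order of E/h:
aphids: 10/6.6 = 1.52 kJ/s
weevils: 11/13 = 0.846 kJ/s
beetle larvae: 8.8/17 = 0.518 kJ/s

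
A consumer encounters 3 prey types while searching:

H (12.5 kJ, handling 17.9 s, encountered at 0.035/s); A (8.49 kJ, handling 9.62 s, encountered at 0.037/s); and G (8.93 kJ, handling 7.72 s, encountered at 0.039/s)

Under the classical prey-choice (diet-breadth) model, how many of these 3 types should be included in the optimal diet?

Rank by E/h (kJ/s): G 1.16, A 0.883, H 0.698. Include each in turn until the next type's E/h falls below the running intake rate.
Rate on top 1: 0.2677. A: 0.883 > 0.2677 → include.
Rate on top 2: 0.3998. H: 0.698 > 0.3998 → include.
Optimal diet: G, A, H — 3 of 3 types.

3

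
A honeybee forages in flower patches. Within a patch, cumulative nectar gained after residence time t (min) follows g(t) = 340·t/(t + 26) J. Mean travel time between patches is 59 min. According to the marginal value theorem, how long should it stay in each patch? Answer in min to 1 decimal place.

Optimal t* satisfies g'(t*) = g(t*)/(T + t*).
g'(t) = 340·26/(t + 26)². Setting 340·26/(t+26)² = 340t/[(t+26)(59+t)] gives 26(59+t) = t(t+26), so t² = 26×59 = 1534.
t* = √1534 = 39.17 min.

39.2 min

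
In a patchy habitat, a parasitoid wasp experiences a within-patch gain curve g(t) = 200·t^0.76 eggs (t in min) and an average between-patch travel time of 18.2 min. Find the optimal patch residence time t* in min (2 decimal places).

Optimal t* satisfies g'(t*) = g(t*)/(T + t*).
g'(t) = 0.76·200·t^-0.24. Setting 0.76·200·t^-0.24 = 200·t^0.76/(18.2+t) gives 0.76(18.2+t) = t, so 0.24·t = 0.76×18.2.
t* = 0.76×18.2/0.24 = 57.63 min.

57.63 min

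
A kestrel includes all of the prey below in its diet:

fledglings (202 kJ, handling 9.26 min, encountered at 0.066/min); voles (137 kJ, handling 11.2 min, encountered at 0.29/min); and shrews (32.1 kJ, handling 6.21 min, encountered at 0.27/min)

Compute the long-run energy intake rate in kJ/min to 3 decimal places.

9.445 kJ/min

R = (0.066×202 + 0.29×137 + 0.27×32.1) / (1 + 0.066×9.26 + 0.29×11.2 + 0.27×6.21) = 61.73/6.536 = 9.445 kJ/min.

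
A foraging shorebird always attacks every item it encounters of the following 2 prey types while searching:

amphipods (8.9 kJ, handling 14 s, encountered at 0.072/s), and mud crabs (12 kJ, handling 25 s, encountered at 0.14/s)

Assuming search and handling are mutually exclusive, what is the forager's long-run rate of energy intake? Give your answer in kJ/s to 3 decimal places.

R = Σλ_iE_i / (1 + Σλ_ih_i)
Numerator: 0.072×8.9 + 0.14×12 = 2.321
Denominator: 1 + 0.072×14 + 0.14×25 = 5.508
R = 2.321/5.508 = 0.4214 kJ/s

0.421 kJ/s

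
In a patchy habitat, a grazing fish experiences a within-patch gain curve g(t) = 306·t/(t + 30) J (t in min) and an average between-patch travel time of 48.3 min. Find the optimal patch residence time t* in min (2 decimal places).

38.07 min

Optimal t* satisfies g'(t*) = g(t*)/(T + t*).
g'(t) = 306·30/(t + 30)². Setting 306·30/(t+30)² = 306t/[(t+30)(48.3+t)] gives 30(48.3+t) = t(t+30), so t² = 30×48.3 = 1449.
t* = √1449 = 38.07 min.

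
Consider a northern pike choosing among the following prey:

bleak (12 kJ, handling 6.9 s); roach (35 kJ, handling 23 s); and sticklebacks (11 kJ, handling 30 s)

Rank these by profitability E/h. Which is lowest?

sticklebacks

In descending order of E/h:
bleak: 12/6.9 = 1.74 kJ/s
roach: 35/23 = 1.52 kJ/s
sticklebacks: 11/30 = 0.367 kJ/s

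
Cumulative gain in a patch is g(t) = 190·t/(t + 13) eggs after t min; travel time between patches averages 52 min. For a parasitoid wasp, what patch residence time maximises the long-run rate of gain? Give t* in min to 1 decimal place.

Maximise g(t)/(T+t): set derivative to zero → g'(t)(T+t) = g(t).
g'(t) = 190·13/(t + 13)². Setting 190·13/(t+13)² = 190t/[(t+13)(52+t)] gives 13(52+t) = t(t+13), so t² = 13×52 = 676.
t* = √676 = 26 min.

26.0 min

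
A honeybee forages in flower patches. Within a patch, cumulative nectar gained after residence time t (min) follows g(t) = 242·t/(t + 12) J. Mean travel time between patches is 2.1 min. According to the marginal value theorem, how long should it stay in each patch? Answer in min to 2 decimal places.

5.02 min

By the marginal value theorem, leave when the instantaneous gain rate g'(t) equals the habitat-wide average g(t)/(T + t).
g'(t) = 242·12/(t + 12)². Setting 242·12/(t+12)² = 242t/[(t+12)(2.1+t)] gives 12(2.1+t) = t(t+12), so t² = 12×2.1 = 25.2.
t* = √25.2 = 5.02 min.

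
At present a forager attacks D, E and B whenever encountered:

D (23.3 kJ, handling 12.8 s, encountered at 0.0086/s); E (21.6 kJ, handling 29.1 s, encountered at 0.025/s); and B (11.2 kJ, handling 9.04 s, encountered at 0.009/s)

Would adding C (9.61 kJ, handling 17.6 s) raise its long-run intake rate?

Current rate: (0.0086×23.3 + 0.025×21.6 + 0.009×11.2)/(1 + 0.0086×12.8 + 0.025×29.1 + 0.009×9.04) = 0.4384 kJ/s.
C: E/h = 9.61/17.6 = 0.546 kJ/s.
Since 0.546 > R, including C increases the long-run rate.

Yes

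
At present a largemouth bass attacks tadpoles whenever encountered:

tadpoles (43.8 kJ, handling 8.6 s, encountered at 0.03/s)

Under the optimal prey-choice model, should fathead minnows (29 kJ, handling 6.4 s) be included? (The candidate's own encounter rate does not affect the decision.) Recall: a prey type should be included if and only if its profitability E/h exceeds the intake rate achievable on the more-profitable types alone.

Intake rate on the current diet: R = (0.03×43.8) / (1 + 0.03×8.6) = 1.314/1.258 = 1.045 kJ/s.
Profitability of fathead minnows: 29/6.4 = 4.531 kJ/s.
4.531 > 1.045, so adding fathead minnows raises the average — include it.

Yes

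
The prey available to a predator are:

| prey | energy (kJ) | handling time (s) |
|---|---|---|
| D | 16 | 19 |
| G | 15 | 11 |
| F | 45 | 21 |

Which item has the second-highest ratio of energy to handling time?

Profitability E/h (kJ/s): D = 16/19 = 0.842, G = 15/11 = 1.36, F = 45/21 = 2.14.
Ranked: F > G > D.

G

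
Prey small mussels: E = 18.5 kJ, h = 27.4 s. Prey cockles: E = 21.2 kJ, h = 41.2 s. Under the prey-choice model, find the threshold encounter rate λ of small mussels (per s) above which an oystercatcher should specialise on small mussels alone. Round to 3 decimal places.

0.117 per s

Drop cockles once their profitability E₂/h₂ falls below the rate achievable on small mussels alone: E₂/h₂ = λE₁/(1 + λh₁).
Solve for λ: λE₁h₂ = E₂(1 + λh₁) → λ(E₁h₂ − E₂h₁) = E₂ → λ = E₂/(E₁h₂ − E₂h₁).
λ = 21.2/(18.5×41.2 − 21.2×27.4) = 21.2/181.3 = 0.1169 per s.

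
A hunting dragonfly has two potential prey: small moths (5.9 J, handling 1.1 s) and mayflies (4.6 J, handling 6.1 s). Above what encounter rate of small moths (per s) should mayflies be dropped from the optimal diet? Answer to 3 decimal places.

The zero-one rule: include mayflies iff E₂/h₂ > λE₁/(1+λh₁). Equality gives the switch point.
λE₁h₂ = E₂ + λE₂h₁ ⇒ λ = E₂/(E₁h₂ − E₂h₁) = 4.6/(35.99 − 5.06) = 0.1487 per s.

0.149 per s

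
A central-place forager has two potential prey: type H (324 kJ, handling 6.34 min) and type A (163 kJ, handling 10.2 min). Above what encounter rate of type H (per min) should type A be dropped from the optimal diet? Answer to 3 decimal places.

0.072 per min

The zero-one rule: include type A iff E₂/h₂ > λE₁/(1+λh₁). Equality gives the switch point.
λE₁h₂ = E₂ + λE₂h₁ ⇒ λ = E₂/(E₁h₂ − E₂h₁) = 163/(3305 − 1033) = 0.07176 per min.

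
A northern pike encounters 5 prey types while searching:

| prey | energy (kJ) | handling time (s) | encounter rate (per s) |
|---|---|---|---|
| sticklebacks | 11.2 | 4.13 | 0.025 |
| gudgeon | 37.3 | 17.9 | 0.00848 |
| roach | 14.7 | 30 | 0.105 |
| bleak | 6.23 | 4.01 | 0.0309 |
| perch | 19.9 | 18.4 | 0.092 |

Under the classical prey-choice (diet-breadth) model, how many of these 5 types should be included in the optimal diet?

4

Rank by E/h (kJ/s): sticklebacks 2.71, gudgeon 2.08, bleak 1.55, perch 1.08, roach 0.49. Include each in turn until the next type's E/h falls below the running intake rate.
Rate on top 1: 0.2538. gudgeon: 2.08 > 0.2538 → include.
Rate on top 2: 0.4751. bleak: 1.55 > 0.4751 → include.
Rate on top 3: 0.572. perch: 1.08 > 0.572 → include.
Rate on top 4: 0.8528. roach: 0.49 < 0.8528 → exclude; stop.
Optimal diet: sticklebacks, gudgeon, bleak, perch — 4 of 5 types.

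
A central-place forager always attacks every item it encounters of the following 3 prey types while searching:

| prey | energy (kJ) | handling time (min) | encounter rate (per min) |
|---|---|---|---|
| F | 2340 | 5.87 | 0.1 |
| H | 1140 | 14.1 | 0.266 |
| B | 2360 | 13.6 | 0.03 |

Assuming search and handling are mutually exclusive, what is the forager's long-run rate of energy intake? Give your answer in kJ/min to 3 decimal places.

R = (0.1×2340 + 0.266×1140 + 0.03×2360) / (1 + 0.1×5.87 + 0.266×14.1 + 0.03×13.6) = 608/5.746 = 105.8 kJ/min.

105.827 kJ/min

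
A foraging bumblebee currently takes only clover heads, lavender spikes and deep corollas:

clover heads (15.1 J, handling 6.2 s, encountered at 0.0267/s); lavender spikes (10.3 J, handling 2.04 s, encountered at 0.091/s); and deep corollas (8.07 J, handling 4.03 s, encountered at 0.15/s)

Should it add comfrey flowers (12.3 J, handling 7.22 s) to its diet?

Yes

Intake rate on the current diet: R = (0.0267×15.1 + 0.091×10.3 + 0.15×8.07) / (1 + 0.0267×6.2 + 0.091×2.04 + 0.15×4.03) = 2.551/1.956 = 1.304 J/s.
Profitability of comfrey flowers: 12.3/7.22 = 1.704 J/s.
Since 1.704 > R, including comfrey flowers increases the long-run rate.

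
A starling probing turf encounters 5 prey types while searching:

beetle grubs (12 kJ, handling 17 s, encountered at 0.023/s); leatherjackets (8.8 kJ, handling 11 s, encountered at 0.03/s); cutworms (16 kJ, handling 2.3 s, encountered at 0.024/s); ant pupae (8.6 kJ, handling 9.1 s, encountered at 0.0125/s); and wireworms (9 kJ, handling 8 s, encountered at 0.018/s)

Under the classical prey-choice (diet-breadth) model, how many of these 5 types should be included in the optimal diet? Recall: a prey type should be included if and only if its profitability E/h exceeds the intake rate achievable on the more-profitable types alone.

5

Profitabilities (E/h, kJ/s): cutworms 6.96, wireworms 1.12, ant pupae 0.945, leatherjackets 0.8, beetle grubs 0.706. Add prey in this order while the next type's profitability exceeds the intake rate on those already taken.
Rate on top 1: 0.3639. wireworms: 1.12 > 0.3639 → include.
Rate on top 2: 0.4553. ant pupae: 0.945 > 0.4553 → include.
Rate on top 3: 0.4977. leatherjackets: 0.8 > 0.4977 → include.
Rate on top 4: 0.5584. beetle grubs: 0.706 > 0.5584 → include.
Optimal diet: cutworms, wireworms, ant pupae, leatherjackets, beetle grubs — 5 of 5 types.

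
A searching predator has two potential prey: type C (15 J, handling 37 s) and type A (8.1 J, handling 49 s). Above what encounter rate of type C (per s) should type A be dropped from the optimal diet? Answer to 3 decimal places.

At the threshold, the rate on type C alone equals the profitability of type A: λ·15/(1 + λ·37) = 8.1/49 = 0.1653.
Rearranging, λ(15 − 0.1653×37) = 0.1653, so λ = 0.1653/8.884 = 0.01861 per s.

0.019 per s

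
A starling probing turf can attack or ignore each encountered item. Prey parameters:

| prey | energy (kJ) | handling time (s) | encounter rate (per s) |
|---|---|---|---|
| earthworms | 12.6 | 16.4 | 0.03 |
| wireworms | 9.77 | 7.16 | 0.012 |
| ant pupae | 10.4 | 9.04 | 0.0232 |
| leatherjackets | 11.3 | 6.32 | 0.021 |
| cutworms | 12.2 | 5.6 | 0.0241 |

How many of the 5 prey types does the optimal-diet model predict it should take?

5

Rank by E/h (kJ/s): cutworms 2.18, leatherjackets 1.79, wireworms 1.36, ant pupae 1.15, earthworms 0.768. Include each in turn until the next type's E/h falls below the running intake rate.
Rate on top 1: 0.2591. leatherjackets: 1.79 > 0.2591 → include.
Rate on top 2: 0.4191. wireworms: 1.36 > 0.4191 → include.
Rate on top 3: 0.4791. ant pupae: 1.15 > 0.4791 → include.
Rate on top 4: 0.5692. earthworms: 0.768 > 0.5692 → include.
Optimal diet: cutworms, leatherjackets, wireworms, ant pupae, earthworms — 5 of 5 types.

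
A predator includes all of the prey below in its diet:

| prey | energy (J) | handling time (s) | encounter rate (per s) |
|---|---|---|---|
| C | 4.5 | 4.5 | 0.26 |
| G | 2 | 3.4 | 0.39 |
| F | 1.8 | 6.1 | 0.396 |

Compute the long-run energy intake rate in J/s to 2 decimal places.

0.45 J/s

R = (0.26×4.5 + 0.39×2 + 0.396×1.8) / (1 + 0.26×4.5 + 0.39×3.4 + 0.396×6.1) = 2.663/5.912 = 0.4504 J/s.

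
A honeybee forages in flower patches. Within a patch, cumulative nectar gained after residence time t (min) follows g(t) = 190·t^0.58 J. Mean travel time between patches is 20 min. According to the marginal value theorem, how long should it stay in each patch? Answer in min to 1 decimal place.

Maximise g(t)/(T+t): set derivative to zero → g'(t)(T+t) = g(t).
g'(t) = 0.58·190·t^-0.42. Setting 0.58·190·t^-0.42 = 190·t^0.58/(20+t) gives 0.58(20+t) = t, so 0.42·t = 0.58×20.
t* = 0.58×20/0.42 = 27.62 min.

27.6 min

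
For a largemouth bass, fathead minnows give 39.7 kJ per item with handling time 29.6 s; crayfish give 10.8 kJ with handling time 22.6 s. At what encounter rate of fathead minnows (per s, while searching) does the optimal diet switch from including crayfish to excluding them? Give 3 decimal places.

At the threshold, the rate on fathead minnows alone equals the profitability of crayfish: λ·39.7/(1 + λ·29.6) = 10.8/22.6 = 0.4779.
Rearranging, λ(39.7 − 0.4779×29.6) = 0.4779, so λ = 0.4779/25.55 = 0.0187 per s.

0.019 per s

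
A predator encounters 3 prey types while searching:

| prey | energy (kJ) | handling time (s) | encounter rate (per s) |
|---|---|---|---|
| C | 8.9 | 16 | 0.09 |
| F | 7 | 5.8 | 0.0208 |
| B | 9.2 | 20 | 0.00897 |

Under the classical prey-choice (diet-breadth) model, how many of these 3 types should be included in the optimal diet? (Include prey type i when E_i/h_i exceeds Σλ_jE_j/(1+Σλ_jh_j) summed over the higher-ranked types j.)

3

Rank by E/h (kJ/s): F 1.21, C 0.556, B 0.46. Include each in turn until the next type's E/h falls below the running intake rate.
Rate on top 1: 0.1299. C: 0.556 > 0.1299 → include.
Rate on top 2: 0.3697. B: 0.46 > 0.3697 → include.
Optimal diet: F, C, B — 3 of 3 types.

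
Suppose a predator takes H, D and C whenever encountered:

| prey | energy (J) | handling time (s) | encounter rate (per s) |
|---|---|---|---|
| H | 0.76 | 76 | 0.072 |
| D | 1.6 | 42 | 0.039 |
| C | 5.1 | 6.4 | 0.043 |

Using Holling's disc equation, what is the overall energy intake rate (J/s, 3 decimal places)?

R = Σλ_iE_i / (1 + Σλ_ih_i)
Numerator: 0.072×0.76 + 0.039×1.6 + 0.043×5.1 = 0.3364
Denominator: 1 + 0.072×76 + 0.039×42 + 0.043×6.4 = 8.385
R = 0.3364/8.385 = 0.04012 J/s

0.040 J/s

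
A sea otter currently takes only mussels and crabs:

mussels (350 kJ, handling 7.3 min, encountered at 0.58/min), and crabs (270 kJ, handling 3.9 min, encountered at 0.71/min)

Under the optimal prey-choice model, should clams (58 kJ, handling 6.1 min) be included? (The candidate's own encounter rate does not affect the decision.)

No

Intake rate on the current diet: R = (0.58×350 + 0.71×270) / (1 + 0.58×7.3 + 0.71×3.9) = 394.7/8.003 = 49.32 kJ/min.
Profitability of clams: 58/6.1 = 9.508 kJ/min.
9.508 < 49.32, so adding clams would lower the average — exclude it.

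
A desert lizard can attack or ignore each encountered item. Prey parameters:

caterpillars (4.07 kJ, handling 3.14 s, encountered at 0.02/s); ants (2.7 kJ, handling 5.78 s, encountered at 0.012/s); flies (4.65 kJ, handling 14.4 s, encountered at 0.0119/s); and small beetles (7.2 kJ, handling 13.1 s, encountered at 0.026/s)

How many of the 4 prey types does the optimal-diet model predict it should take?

Profitabilities (E/h, kJ/s): caterpillars 1.3, small beetles 0.55, ants 0.467, flies 0.323. Add prey in this order while the next type's profitability exceeds the intake rate on those already taken.
Rate on top 1: 0.07659. small beetles: 0.55 > 0.07659 → include.
Rate on top 2: 0.1914. ants: 0.467 > 0.1914 → include.
Rate on top 3: 0.2044. flies: 0.323 > 0.2044 → include.
Optimal diet: caterpillars, small beetles, ants, flies — 4 of 4 types.

4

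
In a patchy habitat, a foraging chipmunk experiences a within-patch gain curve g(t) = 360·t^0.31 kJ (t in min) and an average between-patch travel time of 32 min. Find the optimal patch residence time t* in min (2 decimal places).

Optimal t* satisfies g'(t*) = g(t*)/(T + t*).
g'(t) = 0.31·360·t^-0.69. Setting 0.31·360·t^-0.69 = 360·t^0.31/(32+t) gives 0.31(32+t) = t, so 0.69·t = 0.31×32.
t* = 0.31×32/0.69 = 14.38 min.

14.38 min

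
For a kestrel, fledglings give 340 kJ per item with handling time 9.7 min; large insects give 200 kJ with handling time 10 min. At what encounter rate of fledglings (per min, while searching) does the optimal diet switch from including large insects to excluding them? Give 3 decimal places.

0.137 per min

At the threshold, the rate on fledglings alone equals the profitability of large insects: λ·340/(1 + λ·9.7) = 200/10 = 20.
Rearranging, λ(340 − 20×9.7) = 20, so λ = 20/146 = 0.137 per min.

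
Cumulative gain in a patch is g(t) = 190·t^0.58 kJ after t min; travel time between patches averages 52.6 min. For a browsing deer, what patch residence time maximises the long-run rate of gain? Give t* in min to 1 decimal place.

72.6 min

Optimal t* satisfies g'(t*) = g(t*)/(T + t*).
g'(t) = 0.58·190·t^-0.42. Setting 0.58·190·t^-0.42 = 190·t^0.58/(52.6+t) gives 0.58(52.6+t) = t, so 0.42·t = 0.58×52.6.
t* = 0.58×52.6/0.42 = 72.64 min.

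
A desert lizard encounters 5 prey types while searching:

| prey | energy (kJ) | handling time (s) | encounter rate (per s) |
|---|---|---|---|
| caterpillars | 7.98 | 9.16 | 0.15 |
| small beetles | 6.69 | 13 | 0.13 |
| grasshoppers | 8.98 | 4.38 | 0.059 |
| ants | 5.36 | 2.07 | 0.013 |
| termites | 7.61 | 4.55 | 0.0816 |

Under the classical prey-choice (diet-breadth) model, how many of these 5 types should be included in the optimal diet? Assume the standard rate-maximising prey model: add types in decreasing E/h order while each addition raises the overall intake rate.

4

Rank by E/h (kJ/s): ants 2.59, grasshoppers 2.05, termites 1.67, caterpillars 0.871, small beetles 0.515. Include each in turn until the next type's E/h falls below the running intake rate.
Rate on top 1: 0.06785. grasshoppers: 2.05 > 0.06785 → include.
Rate on top 2: 0.4664. termites: 1.67 > 0.4664 → include.
Rate on top 3: 0.7367. caterpillars: 0.871 > 0.7367 → include.
Rate on top 4: 0.7977. small beetles: 0.515 < 0.7977 → exclude; stop.
Optimal diet: ants, grasshoppers, termites, caterpillars — 4 of 5 types.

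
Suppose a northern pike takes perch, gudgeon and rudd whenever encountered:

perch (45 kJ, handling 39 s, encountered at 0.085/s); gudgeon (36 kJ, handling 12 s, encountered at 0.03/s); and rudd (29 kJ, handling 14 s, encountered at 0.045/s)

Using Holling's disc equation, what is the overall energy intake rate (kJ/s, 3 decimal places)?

1.171 kJ/s

R = Σλ_iE_i / (1 + Σλ_ih_i)
Numerator: 0.085×45 + 0.03×36 + 0.045×29 = 6.21
Denominator: 1 + 0.085×39 + 0.03×12 + 0.045×14 = 5.305
R = 6.21/5.305 = 1.171 kJ/s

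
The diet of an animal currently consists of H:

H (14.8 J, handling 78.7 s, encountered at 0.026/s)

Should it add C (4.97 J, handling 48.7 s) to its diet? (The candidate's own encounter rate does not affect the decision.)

On H alone, R = ΣλE/(1+Σλh) = 0.3848/3.046 = 0.1263 J/s.
C: E/h = 4.97/48.7 = 0.1021 J/s.
0.1021 < 0.1263, so adding C would lower the average — exclude it.

No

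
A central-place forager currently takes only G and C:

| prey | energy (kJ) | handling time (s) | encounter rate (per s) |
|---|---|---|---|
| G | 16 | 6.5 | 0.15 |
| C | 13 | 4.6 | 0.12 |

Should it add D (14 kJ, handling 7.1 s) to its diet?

Yes

On G and C alone, R = ΣλE/(1+Σλh) = 3.96/2.527 = 1.567 kJ/s.
D: E/h = 14/7.1 = 1.972 kJ/s.
1.972 > 1.567, so adding D raises the average — include it.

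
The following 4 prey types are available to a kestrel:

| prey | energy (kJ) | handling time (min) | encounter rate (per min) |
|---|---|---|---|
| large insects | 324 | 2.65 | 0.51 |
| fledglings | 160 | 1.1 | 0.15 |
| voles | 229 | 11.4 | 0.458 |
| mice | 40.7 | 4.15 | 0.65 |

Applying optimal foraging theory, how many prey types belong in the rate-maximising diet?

E/h in descending order: fledglings 145, large insects 122, voles 20.1, mice 9.81 kJ/min. The optimal diet is the largest prefix of this list for which every included type satisfies E_i/h_i > R on the types above it.
Rate on top 1: 20.6. large insects: 122 > 20.6 → include.
Rate on top 2: 75.2. voles: 20.1 < 75.2 → exclude; stop.
Optimal diet: fledglings, large insects — 2 of 4 types.

2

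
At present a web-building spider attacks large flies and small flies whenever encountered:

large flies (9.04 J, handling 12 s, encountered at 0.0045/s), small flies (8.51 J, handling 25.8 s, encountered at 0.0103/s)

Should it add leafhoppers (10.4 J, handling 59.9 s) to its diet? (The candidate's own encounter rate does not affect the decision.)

Intake rate on the current diet: R = (0.0045×9.04 + 0.0103×8.51) / (1 + 0.0045×12 + 0.0103×25.8) = 0.1283/1.32 = 0.09724 J/s.
Profitability of leafhoppers: 10.4/59.9 = 0.1736 J/s.
Since 0.1736 > R, including leafhoppers increases the long-run rate.

Yes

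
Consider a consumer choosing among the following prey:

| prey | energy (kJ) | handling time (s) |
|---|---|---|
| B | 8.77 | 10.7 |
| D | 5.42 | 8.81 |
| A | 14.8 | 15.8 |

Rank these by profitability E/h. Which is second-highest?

B

In descending order of E/h:
A: 14.8/15.8 = 0.937 kJ/s
B: 8.77/10.7 = 0.82 kJ/s
D: 5.42/8.81 = 0.615 kJ/s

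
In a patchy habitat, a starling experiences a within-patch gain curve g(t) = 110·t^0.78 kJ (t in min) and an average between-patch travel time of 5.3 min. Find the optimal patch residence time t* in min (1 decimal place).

18.8 min

By the marginal value theorem, leave when the instantaneous gain rate g'(t) equals the habitat-wide average g(t)/(T + t).
g'(t) = 0.78·110·t^-0.22. Setting 0.78·110·t^-0.22 = 110·t^0.78/(5.3+t) gives 0.78(5.3+t) = t, so 0.22·t = 0.78×5.3.
t* = 0.78×5.3/0.22 = 18.79 min.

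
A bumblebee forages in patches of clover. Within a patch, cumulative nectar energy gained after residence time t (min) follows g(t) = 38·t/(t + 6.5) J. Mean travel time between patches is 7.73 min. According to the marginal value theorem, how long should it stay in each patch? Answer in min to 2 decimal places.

Maximise g(t)/(T+t): set derivative to zero → g'(t)(T+t) = g(t).
g'(t) = 38·6.5/(t + 6.5)². Setting 38·6.5/(t+6.5)² = 38t/[(t+6.5)(7.73+t)] gives 6.5(7.73+t) = t(t+6.5), so t² = 6.5×7.73 = 50.25.
t* = √50.25 = 7.088 min.

7.09 min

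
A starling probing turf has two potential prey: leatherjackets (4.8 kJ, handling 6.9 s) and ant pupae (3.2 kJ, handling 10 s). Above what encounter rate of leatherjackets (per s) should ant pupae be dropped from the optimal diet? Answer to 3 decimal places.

Drop ant pupae once their profitability E₂/h₂ falls below the rate achievable on leatherjackets alone: E₂/h₂ = λE₁/(1 + λh₁).
Solve for λ: λE₁h₂ = E₂(1 + λh₁) → λ(E₁h₂ − E₂h₁) = E₂ → λ = E₂/(E₁h₂ − E₂h₁).
λ = 3.2/(4.8×10 − 3.2×6.9) = 3.2/25.92 = 0.1235 per s.

0.123 per s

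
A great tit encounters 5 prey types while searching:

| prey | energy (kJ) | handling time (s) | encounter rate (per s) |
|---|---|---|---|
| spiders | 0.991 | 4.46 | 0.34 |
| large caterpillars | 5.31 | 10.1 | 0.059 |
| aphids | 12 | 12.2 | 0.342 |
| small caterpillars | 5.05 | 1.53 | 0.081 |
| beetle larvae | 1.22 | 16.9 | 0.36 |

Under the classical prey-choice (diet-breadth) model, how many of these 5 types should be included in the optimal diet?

E/h in descending order: small caterpillars 3.3, aphids 0.984, large caterpillars 0.526, spiders 0.222, beetle larvae 0.0722 kJ/s. The optimal diet is the largest prefix of this list for which every included type satisfies E_i/h_i > R on the types above it.
Rate on top 1: 0.3639. aphids: 0.984 > 0.3639 → include.
Rate on top 2: 0.8521. large caterpillars: 0.526 < 0.8521 → exclude; stop.
Optimal diet: small caterpillars, aphids — 2 of 5 types.

2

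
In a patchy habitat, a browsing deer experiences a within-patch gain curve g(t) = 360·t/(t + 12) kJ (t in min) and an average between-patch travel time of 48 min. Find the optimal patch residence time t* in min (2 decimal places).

By the marginal value theorem, leave when the instantaneous gain rate g'(t) equals the habitat-wide average g(t)/(T + t).
g'(t) = 360·12/(t + 12)². Setting 360·12/(t+12)² = 360t/[(t+12)(48+t)] gives 12(48+t) = t(t+12), so t² = 12×48 = 576.
t* = √576 = 24 min.

24.00 min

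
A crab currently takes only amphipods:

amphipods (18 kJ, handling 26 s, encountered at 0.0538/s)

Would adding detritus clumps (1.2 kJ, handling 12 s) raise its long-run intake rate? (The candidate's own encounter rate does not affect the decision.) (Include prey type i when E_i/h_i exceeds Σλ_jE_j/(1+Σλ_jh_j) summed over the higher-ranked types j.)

No

On amphipods alone, R = ΣλE/(1+Σλh) = 0.9684/2.399 = 0.4037 kJ/s.
detritus clumps: E/h = 1.2/12 = 0.1 kJ/s.
Since 0.1 < R, time spent handling detritus clumps is better spent searching.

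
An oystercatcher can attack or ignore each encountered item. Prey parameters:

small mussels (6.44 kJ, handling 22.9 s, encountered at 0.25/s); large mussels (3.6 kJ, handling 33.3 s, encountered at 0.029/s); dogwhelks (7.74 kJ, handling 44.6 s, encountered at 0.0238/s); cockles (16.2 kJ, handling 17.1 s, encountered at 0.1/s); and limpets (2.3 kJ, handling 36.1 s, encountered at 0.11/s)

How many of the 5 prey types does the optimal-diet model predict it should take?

Rank by E/h (kJ/s): cockles 0.947, small mussels 0.281, dogwhelks 0.174, large mussels 0.108, limpets 0.0637. Include each in turn until the next type's E/h falls below the running intake rate.
Rate on top 1: 0.5978. small mussels: 0.281 < 0.5978 → exclude; stop.
Optimal diet: cockles — 1 of 5 types.

1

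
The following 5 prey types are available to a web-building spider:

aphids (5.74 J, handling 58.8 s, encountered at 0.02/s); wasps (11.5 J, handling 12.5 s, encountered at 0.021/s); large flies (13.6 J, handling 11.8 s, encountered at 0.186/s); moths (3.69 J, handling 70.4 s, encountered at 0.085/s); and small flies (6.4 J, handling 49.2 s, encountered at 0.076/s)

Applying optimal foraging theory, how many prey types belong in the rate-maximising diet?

E/h in descending order: large flies 1.15, wasps 0.92, small flies 0.13, aphids 0.0976, moths 0.0524 J/s. The optimal diet is the largest prefix of this list for which every included type satisfies E_i/h_i > R on the types above it.
Rate on top 1: 0.7918. wasps: 0.92 > 0.7918 → include.
Rate on top 2: 0.8015. small flies: 0.13 < 0.8015 → exclude; stop.
Optimal diet: large flies, wasps — 2 of 5 types.

2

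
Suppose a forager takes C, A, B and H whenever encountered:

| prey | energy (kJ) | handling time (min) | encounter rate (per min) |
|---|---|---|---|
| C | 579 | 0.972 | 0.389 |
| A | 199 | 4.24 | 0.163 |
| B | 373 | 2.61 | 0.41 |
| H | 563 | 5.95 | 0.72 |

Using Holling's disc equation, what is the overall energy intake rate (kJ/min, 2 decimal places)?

R = Σλ_iE_i / (1 + Σλ_ih_i)
Numerator: 0.389×579 + 0.163×199 + 0.41×373 + 0.72×563 = 816
Denominator: 1 + 0.389×0.972 + 0.163×4.24 + 0.41×2.61 + 0.72×5.95 = 7.423
R = 816/7.423 = 109.9 kJ/min

109.92 kJ/min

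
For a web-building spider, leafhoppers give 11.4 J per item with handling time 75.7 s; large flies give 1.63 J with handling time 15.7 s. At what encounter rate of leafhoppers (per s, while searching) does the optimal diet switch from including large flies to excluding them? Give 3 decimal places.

Drop large flies once their profitability E₂/h₂ falls below the rate achievable on leafhoppers alone: E₂/h₂ = λE₁/(1 + λh₁).
Solve for λ: λE₁h₂ = E₂(1 + λh₁) → λ(E₁h₂ − E₂h₁) = E₂ → λ = E₂/(E₁h₂ − E₂h₁).
λ = 1.63/(11.4×15.7 − 1.63×75.7) = 1.63/55.59 = 0.02932 per s.

0.029 per s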